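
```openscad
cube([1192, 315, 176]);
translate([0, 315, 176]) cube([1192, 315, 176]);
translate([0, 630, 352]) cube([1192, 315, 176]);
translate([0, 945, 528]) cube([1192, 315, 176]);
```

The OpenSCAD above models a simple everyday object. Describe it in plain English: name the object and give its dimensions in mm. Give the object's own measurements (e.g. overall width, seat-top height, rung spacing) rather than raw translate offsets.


A straight staircase of 4 solid steps. Each step is 1192 mm wide (x), 315 mm deep (y, the going) and 176 mm tall (the rise). The first step rests on the floor; each subsequent step sits one going further in +y and one rise higher in +z, directly behind and above the previous step with no overlap.


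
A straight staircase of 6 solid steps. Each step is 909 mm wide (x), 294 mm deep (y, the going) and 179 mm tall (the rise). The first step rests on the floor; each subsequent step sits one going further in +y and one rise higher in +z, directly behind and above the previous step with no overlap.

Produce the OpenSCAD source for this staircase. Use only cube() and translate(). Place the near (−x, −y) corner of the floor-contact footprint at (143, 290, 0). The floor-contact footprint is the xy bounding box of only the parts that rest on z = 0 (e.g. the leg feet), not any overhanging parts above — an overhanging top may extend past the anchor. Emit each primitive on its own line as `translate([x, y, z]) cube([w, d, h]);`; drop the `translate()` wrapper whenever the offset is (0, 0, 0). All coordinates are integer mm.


translate([143, 290, 0]) cube([909, 294, 179]);
translate([143, 584, 179]) cube([909, 294, 179]);
translate([143, 878, 358]) cube([909, 294, 179]);
translate([143, 1172, 537]) cube([909, 294, 179]);
translate([143, 1466, 716]) cube([909, 294, 179]);
translate([143, 1760, 895]) cube([909, 294, 179]);


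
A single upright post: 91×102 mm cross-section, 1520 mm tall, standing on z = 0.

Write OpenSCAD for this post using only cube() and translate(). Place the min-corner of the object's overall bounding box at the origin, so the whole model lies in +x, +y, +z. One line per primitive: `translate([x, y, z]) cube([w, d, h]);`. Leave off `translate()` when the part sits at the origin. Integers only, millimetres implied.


cube([91, 102, 1520]);


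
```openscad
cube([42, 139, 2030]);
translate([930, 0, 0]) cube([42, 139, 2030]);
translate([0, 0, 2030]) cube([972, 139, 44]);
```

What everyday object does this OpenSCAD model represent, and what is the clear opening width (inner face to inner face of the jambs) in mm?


A door frame. The clear opening width is 888 mm.

Two 2030 mm tall posts with a header on top — a door frame. The left jamb is 42 mm wide at x = 0; the right jamb starts at x = 930. The clear opening is 930 − 42 = 888 mm.


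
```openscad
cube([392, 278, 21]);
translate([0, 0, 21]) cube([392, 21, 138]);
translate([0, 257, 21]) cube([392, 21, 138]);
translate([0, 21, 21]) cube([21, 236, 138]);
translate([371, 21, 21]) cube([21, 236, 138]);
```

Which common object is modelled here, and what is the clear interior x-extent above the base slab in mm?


An open box. The internal width is 350 mm.

A 392×278 base slab with four walls standing on it — an open box. The base is 392 mm wide and the walls are 21 mm thick, so the internal width is 392 − 2 × 21 = 350 mm.


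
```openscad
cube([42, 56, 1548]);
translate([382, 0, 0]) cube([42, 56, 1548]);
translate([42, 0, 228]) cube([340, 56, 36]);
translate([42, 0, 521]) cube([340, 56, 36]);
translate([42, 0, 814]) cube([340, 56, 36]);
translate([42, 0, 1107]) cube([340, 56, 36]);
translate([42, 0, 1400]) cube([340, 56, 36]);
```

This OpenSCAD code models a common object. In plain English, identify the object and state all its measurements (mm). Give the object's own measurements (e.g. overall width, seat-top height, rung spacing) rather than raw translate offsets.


A straight ladder. Two 42×56 mm vertical rails, 1548 mm tall, stand 424 mm apart (outside-to-outside) with their front faces coplanar on the −y side. 5 rungs, each 56 mm deep and 36 mm tall, span between the inner faces of the rails, front faces flush with the rails. The lowest rung's underside is at z = 228 mm and rungs are spaced 293 mm apart (underside to underside).


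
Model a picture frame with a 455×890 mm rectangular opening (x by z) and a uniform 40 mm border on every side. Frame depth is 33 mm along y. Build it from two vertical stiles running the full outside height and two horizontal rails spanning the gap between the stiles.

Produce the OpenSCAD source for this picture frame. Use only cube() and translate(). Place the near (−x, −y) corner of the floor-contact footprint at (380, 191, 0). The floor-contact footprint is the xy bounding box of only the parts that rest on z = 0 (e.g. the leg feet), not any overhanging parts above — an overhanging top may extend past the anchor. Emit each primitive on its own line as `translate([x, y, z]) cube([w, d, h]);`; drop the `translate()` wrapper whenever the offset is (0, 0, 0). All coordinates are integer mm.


translate([380, 191, 0]) cube([40, 33, 970]);
translate([875, 191, 0]) cube([40, 33, 970]);
translate([420, 191, 0]) cube([455, 33, 40]);
translate([420, 191, 930]) cube([455, 33, 40]);


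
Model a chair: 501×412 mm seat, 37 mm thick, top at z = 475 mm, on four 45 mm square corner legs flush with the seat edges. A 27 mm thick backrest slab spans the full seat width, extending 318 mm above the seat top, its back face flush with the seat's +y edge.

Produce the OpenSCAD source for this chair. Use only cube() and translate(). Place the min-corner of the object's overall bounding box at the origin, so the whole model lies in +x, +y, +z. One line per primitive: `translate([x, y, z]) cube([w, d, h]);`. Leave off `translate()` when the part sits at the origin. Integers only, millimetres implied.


translate([0, 0, 438]) cube([501, 412, 37]);
cube([45, 45, 438]);
translate([456, 0, 0]) cube([45, 45, 438]);
translate([0, 367, 0]) cube([45, 45, 438]);
translate([456, 367, 0]) cube([45, 45, 438]);
translate([0, 385, 475]) cube([501, 27, 318]);


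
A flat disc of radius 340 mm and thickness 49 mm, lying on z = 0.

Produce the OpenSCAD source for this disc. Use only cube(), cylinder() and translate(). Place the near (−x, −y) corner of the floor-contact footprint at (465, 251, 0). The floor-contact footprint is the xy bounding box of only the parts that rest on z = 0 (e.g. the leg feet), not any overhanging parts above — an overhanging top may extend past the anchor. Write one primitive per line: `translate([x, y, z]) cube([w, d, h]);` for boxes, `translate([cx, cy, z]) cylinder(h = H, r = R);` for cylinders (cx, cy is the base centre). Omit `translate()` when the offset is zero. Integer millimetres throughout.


translate([805, 591, 0]) cylinder(h = 49, r = 340);


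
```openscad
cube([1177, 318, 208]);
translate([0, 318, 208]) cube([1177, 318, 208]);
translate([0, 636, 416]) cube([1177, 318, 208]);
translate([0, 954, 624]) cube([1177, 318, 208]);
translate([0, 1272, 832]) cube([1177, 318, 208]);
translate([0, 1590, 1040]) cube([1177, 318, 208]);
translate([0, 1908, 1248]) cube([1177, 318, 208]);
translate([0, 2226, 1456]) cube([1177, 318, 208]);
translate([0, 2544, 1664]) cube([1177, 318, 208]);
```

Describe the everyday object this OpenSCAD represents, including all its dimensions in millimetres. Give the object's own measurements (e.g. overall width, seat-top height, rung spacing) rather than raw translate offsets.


A straight staircase of 9 solid steps. Each step is 1177 mm wide (x), 318 mm deep (y, the going) and 208 mm tall (the rise). The first step rests on the floor; each subsequent step sits one going further in +y and one rise higher in +z, directly behind and above the previous step with no overlap.


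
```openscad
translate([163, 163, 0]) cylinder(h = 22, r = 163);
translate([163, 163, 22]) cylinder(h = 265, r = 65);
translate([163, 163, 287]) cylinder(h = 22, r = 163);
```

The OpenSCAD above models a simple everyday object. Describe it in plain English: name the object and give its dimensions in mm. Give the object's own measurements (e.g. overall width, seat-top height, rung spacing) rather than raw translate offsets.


A spool: two coaxial disc flanges of radius 163 mm and thickness 22 mm, joined by a core cylinder of radius 65 mm and height 265 mm. The lower flange rests on z = 0 and the three cylinders share a vertical axis.


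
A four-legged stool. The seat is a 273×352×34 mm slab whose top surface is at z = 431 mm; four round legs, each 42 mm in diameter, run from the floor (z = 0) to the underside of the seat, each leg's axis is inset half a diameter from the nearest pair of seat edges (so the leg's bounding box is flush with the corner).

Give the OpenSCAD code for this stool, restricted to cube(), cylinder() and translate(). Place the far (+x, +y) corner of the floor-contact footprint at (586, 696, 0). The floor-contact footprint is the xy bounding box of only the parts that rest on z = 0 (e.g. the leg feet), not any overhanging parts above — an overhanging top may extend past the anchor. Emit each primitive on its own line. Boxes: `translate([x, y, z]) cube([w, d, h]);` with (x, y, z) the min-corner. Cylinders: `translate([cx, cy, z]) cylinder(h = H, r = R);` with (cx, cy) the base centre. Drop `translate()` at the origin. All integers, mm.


// leg_h = 431 - 34 = 397
translate([313, 344, 397]) cube([273, 352, 34]);
translate([334, 365, 0]) cylinder(h = 397, r = 21);
translate([565, 365, 0]) cylinder(h = 397, r = 21);
translate([334, 675, 0]) cylinder(h = 397, r = 21);
translate([565, 675, 0]) cylinder(h = 397, r = 21);


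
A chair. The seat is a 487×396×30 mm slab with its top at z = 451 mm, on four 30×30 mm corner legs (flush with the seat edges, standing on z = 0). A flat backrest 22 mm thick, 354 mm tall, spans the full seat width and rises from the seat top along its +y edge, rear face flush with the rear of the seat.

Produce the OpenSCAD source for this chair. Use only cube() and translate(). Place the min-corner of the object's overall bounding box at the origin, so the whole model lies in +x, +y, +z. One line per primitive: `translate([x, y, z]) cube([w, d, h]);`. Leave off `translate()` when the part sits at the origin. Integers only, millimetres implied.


translate([0, 0, 421]) cube([487, 396, 30]);
cube([30, 30, 421]);
translate([457, 0, 0]) cube([30, 30, 421]);
translate([0, 366, 0]) cube([30, 30, 421]);
translate([457, 366, 0]) cube([30, 30, 421]);
translate([0, 374, 451]) cube([487, 22, 354]);


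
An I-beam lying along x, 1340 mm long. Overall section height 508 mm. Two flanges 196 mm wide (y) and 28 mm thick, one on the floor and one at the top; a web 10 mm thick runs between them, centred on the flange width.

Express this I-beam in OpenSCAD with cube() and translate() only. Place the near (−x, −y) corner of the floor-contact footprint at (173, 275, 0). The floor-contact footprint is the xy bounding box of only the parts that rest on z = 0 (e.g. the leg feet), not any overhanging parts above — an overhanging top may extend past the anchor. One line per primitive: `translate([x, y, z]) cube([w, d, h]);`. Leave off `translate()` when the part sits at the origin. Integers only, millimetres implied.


translate([173, 275, 0]) cube([1340, 196, 28]);
translate([173, 368, 28]) cube([1340, 10, 452]);
translate([173, 275, 480]) cube([1340, 196, 28]);


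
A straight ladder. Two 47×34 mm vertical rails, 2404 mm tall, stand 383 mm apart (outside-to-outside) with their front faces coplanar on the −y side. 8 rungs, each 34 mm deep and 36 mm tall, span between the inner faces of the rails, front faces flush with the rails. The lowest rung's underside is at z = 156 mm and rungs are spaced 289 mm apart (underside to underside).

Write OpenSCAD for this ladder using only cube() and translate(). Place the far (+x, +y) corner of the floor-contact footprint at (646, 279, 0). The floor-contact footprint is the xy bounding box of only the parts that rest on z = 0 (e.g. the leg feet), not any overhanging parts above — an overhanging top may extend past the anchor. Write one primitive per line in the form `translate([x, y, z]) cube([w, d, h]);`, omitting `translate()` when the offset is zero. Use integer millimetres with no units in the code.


translate([263, 245, 0]) cube([47, 34, 2404]);
translate([599, 245, 0]) cube([47, 34, 2404]);
translate([310, 245, 156]) cube([289, 34, 36]);
translate([310, 245, 445]) cube([289, 34, 36]);
translate([310, 245, 734]) cube([289, 34, 36]);
translate([310, 245, 1023]) cube([289, 34, 36]);
translate([310, 245, 1312]) cube([289, 34, 36]);
translate([310, 245, 1601]) cube([289, 34, 36]);
translate([310, 245, 1890]) cube([289, 34, 36]);
translate([310, 245, 2179]) cube([289, 34, 36]);


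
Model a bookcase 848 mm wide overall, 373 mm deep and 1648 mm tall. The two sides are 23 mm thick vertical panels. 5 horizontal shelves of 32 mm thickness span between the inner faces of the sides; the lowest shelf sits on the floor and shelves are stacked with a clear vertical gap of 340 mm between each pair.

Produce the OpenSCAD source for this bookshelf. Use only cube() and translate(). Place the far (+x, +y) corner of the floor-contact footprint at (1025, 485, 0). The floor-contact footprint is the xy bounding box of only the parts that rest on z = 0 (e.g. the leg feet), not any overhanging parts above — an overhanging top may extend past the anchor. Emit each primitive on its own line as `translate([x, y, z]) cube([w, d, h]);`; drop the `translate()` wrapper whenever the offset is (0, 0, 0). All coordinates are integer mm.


translate([177, 112, 0]) cube([23, 373, 1648]);
translate([1002, 112, 0]) cube([23, 373, 1648]);
translate([200, 112, 0]) cube([802, 373, 32]);
translate([200, 112, 372]) cube([802, 373, 32]);
translate([200, 112, 744]) cube([802, 373, 32]);
translate([200, 112, 1116]) cube([802, 373, 32]);
translate([200, 112, 1488]) cube([802, 373, 32]);


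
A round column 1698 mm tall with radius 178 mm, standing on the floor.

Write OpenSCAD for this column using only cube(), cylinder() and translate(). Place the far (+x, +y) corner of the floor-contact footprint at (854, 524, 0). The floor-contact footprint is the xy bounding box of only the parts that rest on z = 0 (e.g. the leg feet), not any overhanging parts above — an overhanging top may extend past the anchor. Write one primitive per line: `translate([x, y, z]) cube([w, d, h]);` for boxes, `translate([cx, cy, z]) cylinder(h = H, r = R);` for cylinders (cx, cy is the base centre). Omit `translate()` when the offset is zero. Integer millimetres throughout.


translate([676, 346, 0]) cylinder(h = 1698, r = 178);


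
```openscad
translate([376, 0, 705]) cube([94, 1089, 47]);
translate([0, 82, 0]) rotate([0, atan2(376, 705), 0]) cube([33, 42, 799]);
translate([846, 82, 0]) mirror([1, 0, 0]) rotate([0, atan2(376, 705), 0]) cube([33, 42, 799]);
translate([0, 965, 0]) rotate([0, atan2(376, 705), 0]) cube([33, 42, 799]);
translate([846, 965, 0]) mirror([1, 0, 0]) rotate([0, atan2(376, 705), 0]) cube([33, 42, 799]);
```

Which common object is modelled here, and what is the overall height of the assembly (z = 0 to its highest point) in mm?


A sawhorse. The overall height is 752 mm.

A beam across two mirrored pairs of raked legs — a sawhorse. The beam's underside is at z = 705 (matching the legs' vertical rise in atan2(376, 705)) and the beam is 47 mm tall, so its top is at 705 + 47 = 752 mm. The raked legs top out at the beam's underside, so that is the highest point.


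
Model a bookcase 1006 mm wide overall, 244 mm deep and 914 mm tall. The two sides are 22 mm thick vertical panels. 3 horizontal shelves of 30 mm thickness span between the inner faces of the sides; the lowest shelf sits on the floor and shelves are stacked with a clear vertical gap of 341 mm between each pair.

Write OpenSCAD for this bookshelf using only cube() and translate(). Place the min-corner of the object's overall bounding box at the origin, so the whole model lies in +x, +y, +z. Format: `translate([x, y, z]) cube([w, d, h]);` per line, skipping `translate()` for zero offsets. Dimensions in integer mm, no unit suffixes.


cube([22, 244, 914]);
translate([984, 0, 0]) cube([22, 244, 914]);
translate([22, 0, 0]) cube([962, 244, 30]);
translate([22, 0, 371]) cube([962, 244, 30]);
translate([22, 0, 742]) cube([962, 244, 30]);


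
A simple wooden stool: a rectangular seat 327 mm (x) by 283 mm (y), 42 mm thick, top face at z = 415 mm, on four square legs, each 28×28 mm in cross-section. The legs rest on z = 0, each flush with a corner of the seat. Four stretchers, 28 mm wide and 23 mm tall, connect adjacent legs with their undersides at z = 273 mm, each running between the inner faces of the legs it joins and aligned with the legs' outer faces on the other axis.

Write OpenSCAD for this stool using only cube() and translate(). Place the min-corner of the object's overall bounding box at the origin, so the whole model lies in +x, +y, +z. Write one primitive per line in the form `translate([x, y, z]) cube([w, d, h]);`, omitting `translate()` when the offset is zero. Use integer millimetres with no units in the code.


// leg_h = 415 - 42 = 373
// stretcher span = 327 - 2*28 = 271
translate([0, 0, 373]) cube([327, 283, 42]);
cube([28, 28, 373]);
translate([299, 0, 0]) cube([28, 28, 373]);
translate([0, 255, 0]) cube([28, 28, 373]);
translate([299, 255, 0]) cube([28, 28, 373]);
translate([28, 0, 273]) cube([271, 28, 23]);
translate([28, 255, 273]) cube([271, 28, 23]);
translate([0, 28, 273]) cube([28, 227, 23]);
translate([299, 28, 273]) cube([28, 227, 23]);


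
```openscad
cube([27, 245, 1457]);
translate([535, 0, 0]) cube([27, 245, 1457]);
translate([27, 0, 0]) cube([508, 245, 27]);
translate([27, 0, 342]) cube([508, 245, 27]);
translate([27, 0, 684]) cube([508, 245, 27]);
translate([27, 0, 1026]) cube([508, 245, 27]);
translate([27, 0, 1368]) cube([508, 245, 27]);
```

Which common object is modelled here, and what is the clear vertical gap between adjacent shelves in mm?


A bookshelf. The clear shelf gap is 315 mm.

Two tall side panels with 5 horizontal boards between them — a bookshelf. The first two shelf undersides are at z = 0 and z = 342; with shelf thickness 27, the clear gap is 342 − 0 − 27 = 315 mm.


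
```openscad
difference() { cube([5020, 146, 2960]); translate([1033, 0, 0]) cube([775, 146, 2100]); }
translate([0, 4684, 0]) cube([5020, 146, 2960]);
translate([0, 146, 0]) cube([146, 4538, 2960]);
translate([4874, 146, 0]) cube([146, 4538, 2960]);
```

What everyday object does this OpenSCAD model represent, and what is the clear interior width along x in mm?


A single room. The interior width is 4728 mm.

Four walls enclosing a rectangle with a door in the front wall — a room. Outside width 5020 minus two 146 mm walls gives 4728 mm.


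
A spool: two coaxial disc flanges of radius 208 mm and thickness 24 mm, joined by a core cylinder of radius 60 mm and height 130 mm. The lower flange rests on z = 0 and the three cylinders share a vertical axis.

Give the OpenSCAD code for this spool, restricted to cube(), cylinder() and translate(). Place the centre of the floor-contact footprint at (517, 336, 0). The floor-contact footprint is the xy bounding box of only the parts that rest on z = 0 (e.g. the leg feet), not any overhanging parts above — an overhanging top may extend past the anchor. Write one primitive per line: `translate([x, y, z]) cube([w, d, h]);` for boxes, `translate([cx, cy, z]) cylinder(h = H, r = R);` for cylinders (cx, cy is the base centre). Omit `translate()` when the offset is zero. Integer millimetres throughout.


translate([517, 336, 0]) cylinder(h = 24, r = 208);
translate([517, 336, 24]) cylinder(h = 130, r = 60);
translate([517, 336, 154]) cylinder(h = 24, r = 208);


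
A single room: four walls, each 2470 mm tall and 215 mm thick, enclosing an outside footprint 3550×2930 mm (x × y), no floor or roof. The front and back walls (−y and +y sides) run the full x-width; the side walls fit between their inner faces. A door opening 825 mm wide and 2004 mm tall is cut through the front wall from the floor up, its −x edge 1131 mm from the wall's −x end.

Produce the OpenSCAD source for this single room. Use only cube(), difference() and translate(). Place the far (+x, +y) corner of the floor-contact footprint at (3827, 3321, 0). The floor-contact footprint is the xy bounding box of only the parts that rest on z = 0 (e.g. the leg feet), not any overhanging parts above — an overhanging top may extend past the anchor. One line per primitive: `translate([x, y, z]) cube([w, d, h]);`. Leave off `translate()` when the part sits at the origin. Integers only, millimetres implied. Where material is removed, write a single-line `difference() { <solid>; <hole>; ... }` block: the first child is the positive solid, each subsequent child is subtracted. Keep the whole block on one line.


difference() { translate([277, 391, 0]) cube([3550, 215, 2470]); translate([1408, 391, 0]) cube([825, 215, 2004]); }
translate([277, 3106, 0]) cube([3550, 215, 2470]);
translate([277, 606, 0]) cube([215, 2500, 2470]);
translate([3612, 606, 0]) cube([215, 2500, 2470]);


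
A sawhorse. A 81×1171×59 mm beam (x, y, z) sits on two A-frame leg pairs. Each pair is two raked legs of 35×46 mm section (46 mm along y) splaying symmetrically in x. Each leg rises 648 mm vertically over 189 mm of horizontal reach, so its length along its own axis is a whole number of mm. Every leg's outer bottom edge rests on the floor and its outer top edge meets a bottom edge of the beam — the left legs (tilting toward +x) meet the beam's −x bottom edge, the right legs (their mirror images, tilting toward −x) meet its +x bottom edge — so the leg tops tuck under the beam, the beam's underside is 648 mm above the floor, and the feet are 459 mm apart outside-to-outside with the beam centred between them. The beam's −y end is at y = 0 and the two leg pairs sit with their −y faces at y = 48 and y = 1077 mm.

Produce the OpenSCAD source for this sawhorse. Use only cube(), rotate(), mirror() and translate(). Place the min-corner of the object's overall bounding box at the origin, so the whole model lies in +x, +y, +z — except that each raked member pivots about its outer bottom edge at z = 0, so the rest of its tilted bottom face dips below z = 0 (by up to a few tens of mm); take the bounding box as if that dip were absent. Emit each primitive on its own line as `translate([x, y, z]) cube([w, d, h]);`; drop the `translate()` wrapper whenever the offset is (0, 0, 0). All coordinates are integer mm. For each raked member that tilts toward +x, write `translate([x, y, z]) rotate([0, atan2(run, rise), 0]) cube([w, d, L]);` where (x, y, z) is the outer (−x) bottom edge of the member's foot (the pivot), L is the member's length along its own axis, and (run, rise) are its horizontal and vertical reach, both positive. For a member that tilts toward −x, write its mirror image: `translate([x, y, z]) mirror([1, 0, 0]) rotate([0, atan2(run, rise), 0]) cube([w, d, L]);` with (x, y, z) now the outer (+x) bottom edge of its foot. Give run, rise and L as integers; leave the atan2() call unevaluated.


translate([189, 0, 648]) cube([81, 1171, 59]);
translate([0, 48, 0]) rotate([0, atan2(189, 648), 0]) cube([35, 46, 675]);
translate([459, 48, 0]) mirror([1, 0, 0]) rotate([0, atan2(189, 648), 0]) cube([35, 46, 675]);
translate([0, 1077, 0]) rotate([0, atan2(189, 648), 0]) cube([35, 46, 675]);
translate([459, 1077, 0]) mirror([1, 0, 0]) rotate([0, atan2(189, 648), 0]) cube([35, 46, 675]);


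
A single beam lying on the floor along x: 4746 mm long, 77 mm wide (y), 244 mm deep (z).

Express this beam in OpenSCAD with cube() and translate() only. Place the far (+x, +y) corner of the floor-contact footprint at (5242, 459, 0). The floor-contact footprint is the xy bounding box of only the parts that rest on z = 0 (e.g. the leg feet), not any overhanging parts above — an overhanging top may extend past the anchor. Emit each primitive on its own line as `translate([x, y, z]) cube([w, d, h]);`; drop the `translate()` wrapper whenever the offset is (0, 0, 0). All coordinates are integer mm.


translate([496, 382, 0]) cube([4746, 77, 244]);


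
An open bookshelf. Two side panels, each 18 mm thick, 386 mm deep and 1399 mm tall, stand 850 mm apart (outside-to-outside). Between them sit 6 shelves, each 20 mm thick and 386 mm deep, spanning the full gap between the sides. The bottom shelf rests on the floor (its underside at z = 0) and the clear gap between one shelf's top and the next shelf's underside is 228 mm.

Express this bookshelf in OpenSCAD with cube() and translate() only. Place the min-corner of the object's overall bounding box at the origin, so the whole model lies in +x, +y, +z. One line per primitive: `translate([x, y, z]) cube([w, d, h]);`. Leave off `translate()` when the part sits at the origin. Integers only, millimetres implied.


cube([18, 386, 1399]);
translate([832, 0, 0]) cube([18, 386, 1399]);
translate([18, 0, 0]) cube([814, 386, 20]);
translate([18, 0, 248]) cube([814, 386, 20]);
translate([18, 0, 496]) cube([814, 386, 20]);
translate([18, 0, 744]) cube([814, 386, 20]);
translate([18, 0, 992]) cube([814, 386, 20]);
translate([18, 0, 1240]) cube([814, 386, 20]);


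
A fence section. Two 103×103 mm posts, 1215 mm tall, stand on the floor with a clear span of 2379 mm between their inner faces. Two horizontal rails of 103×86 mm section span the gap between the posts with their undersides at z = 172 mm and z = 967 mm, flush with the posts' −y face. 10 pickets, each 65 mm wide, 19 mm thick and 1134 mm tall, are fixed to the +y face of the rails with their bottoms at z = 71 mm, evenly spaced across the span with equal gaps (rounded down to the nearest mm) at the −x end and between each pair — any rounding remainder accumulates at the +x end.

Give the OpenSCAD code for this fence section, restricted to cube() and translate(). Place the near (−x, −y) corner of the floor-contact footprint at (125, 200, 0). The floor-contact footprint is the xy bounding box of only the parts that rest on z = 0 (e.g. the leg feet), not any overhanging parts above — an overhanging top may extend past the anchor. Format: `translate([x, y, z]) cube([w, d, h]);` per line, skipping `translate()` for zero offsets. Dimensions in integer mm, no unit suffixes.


translate([125, 200, 0]) cube([103, 103, 1215]);
translate([2607, 200, 0]) cube([103, 103, 1215]);
translate([228, 200, 172]) cube([2379, 103, 86]);
translate([228, 200, 967]) cube([2379, 103, 86]);
translate([385, 303, 71]) cube([65, 19, 1134]);
translate([607, 303, 71]) cube([65, 19, 1134]);
translate([829, 303, 71]) cube([65, 19, 1134]);
translate([1051, 303, 71]) cube([65, 19, 1134]);
translate([1273, 303, 71]) cube([65, 19, 1134]);
translate([1495, 303, 71]) cube([65, 19, 1134]);
translate([1717, 303, 71]) cube([65, 19, 1134]);
translate([1939, 303, 71]) cube([65, 19, 1134]);
translate([2161, 303, 71]) cube([65, 19, 1134]);
translate([2383, 303, 71]) cube([65, 19, 1134]);


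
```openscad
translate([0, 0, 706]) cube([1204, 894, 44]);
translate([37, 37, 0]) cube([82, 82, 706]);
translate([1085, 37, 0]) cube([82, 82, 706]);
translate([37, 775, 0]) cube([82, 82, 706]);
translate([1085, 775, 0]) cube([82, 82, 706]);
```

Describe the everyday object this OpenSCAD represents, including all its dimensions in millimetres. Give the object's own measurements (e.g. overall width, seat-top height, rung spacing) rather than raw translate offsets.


A rectangular dining table. The top is 1204×894×44 mm with its upper surface at z = 750 mm. It stands on four 82×82 mm square legs, each inset 37 mm from the nearest pair of top edges, running from the floor to the underside of the top.


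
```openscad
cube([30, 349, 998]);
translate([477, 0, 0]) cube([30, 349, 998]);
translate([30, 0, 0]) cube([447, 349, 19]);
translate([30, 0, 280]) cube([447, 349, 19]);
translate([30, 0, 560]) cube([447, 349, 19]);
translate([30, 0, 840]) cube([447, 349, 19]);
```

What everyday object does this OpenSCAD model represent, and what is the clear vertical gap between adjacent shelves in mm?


A bookshelf. The clear shelf gap is 261 mm.

Two tall side panels with 4 horizontal boards between them — a bookshelf. The first two shelf undersides are at z = 0 and z = 280; with shelf thickness 19, the clear gap is 280 − 0 − 19 = 261 mm.


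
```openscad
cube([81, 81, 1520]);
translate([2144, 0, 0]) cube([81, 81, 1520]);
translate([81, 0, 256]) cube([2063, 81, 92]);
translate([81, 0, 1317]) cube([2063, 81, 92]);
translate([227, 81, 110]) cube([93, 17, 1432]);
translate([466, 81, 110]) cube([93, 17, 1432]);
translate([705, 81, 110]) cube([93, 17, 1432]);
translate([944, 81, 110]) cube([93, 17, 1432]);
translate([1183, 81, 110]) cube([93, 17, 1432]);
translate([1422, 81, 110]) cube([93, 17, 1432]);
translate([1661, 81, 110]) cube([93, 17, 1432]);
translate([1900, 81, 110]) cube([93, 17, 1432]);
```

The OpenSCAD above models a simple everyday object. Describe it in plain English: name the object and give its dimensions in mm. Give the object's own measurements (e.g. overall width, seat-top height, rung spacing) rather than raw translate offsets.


A fence section. Two 81×81 mm posts, 1520 mm tall, stand on the floor with a clear span of 2063 mm between their inner faces. Two horizontal rails of 81×92 mm section span the gap between the posts with their undersides at z = 256 mm and z = 1317 mm, flush with the posts' −y face. 8 pickets, each 93 mm wide, 17 mm thick and 1432 mm tall, are fixed to the +y face of the rails with their bottoms at z = 110 mm, spaced across the span with a 146 mm gap after the −x post and between neighbouring pickets, with 151 mm left before the +x post.


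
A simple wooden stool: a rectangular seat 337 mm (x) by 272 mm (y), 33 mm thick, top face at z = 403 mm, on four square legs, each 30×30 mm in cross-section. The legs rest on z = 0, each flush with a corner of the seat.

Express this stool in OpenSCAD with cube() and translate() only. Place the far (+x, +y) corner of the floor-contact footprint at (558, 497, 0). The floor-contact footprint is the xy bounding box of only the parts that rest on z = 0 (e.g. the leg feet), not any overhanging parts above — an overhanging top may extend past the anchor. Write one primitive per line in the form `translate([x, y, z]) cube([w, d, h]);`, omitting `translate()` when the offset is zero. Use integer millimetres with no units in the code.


// leg_h = 403 - 33 = 370
translate([221, 225, 370]) cube([337, 272, 33]);
translate([221, 225, 0]) cube([30, 30, 370]);
translate([528, 225, 0]) cube([30, 30, 370]);
translate([221, 467, 0]) cube([30, 30, 370]);
translate([528, 467, 0]) cube([30, 30, 370]);


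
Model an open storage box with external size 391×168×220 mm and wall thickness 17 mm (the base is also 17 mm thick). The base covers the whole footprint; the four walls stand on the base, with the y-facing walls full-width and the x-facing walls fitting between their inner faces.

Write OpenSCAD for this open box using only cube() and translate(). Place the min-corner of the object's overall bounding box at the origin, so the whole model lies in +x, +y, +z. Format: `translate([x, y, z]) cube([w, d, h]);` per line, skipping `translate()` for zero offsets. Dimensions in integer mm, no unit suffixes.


cube([391, 168, 17]);
translate([0, 0, 17]) cube([391, 17, 203]);
translate([0, 151, 17]) cube([391, 17, 203]);
translate([0, 17, 17]) cube([17, 134, 203]);
translate([374, 17, 17]) cube([17, 134, 203]);


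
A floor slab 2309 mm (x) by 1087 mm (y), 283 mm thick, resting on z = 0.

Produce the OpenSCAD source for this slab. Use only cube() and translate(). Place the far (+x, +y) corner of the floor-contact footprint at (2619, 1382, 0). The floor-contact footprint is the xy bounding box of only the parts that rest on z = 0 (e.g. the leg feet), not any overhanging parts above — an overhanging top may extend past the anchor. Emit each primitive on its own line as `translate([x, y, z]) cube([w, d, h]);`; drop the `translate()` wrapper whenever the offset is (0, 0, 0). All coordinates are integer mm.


translate([310, 295, 0]) cube([2309, 1087, 283]);


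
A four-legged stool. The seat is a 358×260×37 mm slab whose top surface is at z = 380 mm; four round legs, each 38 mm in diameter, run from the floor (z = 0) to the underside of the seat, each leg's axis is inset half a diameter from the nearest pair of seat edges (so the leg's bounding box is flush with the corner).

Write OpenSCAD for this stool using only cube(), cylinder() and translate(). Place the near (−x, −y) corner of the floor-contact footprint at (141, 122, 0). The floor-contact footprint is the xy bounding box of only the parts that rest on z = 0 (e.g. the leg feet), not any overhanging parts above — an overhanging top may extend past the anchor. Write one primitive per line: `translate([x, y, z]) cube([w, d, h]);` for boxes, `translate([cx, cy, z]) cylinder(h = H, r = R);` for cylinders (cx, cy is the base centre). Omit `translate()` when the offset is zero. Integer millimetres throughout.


translate([141, 122, 343]) cube([358, 260, 37]);
translate([160, 141, 0]) cylinder(h = 343, r = 19);
translate([480, 141, 0]) cylinder(h = 343, r = 19);
translate([160, 363, 0]) cylinder(h = 343, r = 19);
translate([480, 363, 0]) cylinder(h = 343, r = 19);


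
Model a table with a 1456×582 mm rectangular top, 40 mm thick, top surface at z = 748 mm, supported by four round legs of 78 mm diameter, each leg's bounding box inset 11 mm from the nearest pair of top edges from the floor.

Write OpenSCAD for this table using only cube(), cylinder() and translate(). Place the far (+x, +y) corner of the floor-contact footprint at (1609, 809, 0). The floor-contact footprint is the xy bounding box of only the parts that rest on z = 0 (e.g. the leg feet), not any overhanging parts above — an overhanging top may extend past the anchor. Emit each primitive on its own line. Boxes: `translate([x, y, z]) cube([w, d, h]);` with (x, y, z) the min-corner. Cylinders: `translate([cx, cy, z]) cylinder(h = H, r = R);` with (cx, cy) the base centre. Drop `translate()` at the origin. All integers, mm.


translate([164, 238, 708]) cube([1456, 582, 40]);
translate([214, 288, 0]) cylinder(h = 708, r = 39);
translate([1570, 288, 0]) cylinder(h = 708, r = 39);
translate([214, 770, 0]) cylinder(h = 708, r = 39);
translate([1570, 770, 0]) cylinder(h = 708, r = 39);


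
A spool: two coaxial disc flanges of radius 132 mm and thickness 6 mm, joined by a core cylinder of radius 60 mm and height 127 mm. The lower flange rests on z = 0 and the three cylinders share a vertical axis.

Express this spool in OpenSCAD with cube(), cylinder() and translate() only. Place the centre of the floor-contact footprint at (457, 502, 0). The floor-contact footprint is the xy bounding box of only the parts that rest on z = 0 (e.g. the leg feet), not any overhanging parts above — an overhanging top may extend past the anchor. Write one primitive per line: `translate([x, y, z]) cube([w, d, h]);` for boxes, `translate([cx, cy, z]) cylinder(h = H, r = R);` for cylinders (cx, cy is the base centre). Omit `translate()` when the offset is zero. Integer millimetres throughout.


translate([457, 502, 0]) cylinder(h = 6, r = 132);
translate([457, 502, 6]) cylinder(h = 127, r = 60);
translate([457, 502, 133]) cylinder(h = 6, r = 132);


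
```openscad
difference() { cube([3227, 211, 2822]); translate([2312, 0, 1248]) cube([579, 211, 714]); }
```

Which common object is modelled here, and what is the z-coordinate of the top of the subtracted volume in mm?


A wall with a window opening. The window head height is 1962 mm.

A wall with a rectangular opening subtracted — a window. Sill at z = 1248, opening 714 mm tall, so the head is at 1248 + 714 = 1962 mm.


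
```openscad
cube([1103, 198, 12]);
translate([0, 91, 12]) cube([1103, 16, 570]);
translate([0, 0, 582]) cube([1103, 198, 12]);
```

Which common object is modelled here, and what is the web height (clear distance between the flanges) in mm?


An I-beam. The web height is 570 mm.

Two wide flanges with a thin centred web — an I-beam. Overall 594 mm minus two 12 mm flanges gives a web of 594 − 2·12 = 570 mm.


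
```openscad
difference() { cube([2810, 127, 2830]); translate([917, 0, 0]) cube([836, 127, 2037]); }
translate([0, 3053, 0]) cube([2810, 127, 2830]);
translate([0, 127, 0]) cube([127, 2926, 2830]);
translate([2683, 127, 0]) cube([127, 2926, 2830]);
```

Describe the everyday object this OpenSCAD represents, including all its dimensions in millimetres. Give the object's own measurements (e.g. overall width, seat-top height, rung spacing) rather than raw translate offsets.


A single room: four walls, each 2830 mm tall and 127 mm thick, enclosing an outside footprint 2810×3180 mm (x × y), no floor or roof. The front and back walls (−y and +y sides) run the full x-width; the side walls fit between their inner faces. A door opening 836 mm wide and 2037 mm tall is cut through the front wall from the floor up, its −x edge 917 mm from the wall's −x end.


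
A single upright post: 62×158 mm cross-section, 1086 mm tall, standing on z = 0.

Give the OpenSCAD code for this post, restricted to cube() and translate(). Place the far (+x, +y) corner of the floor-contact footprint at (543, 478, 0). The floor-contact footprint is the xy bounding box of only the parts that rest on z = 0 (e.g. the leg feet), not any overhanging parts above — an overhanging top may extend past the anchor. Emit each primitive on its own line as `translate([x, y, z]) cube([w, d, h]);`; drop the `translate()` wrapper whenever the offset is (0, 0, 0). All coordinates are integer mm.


translate([481, 320, 0]) cube([62, 158, 1086]);


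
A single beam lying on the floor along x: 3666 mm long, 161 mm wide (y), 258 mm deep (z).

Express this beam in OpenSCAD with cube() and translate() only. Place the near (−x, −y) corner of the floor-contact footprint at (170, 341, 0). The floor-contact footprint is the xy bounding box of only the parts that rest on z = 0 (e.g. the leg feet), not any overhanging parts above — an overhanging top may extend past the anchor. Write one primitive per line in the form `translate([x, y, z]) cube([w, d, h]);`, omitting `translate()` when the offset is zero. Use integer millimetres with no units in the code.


translate([170, 341, 0]) cube([3666, 161, 258]);


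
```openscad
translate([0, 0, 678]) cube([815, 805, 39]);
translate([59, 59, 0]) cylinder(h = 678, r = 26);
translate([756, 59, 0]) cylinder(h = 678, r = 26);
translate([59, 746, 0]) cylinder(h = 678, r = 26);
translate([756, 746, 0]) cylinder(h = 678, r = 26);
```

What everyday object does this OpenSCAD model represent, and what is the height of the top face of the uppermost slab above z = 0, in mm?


A table. The table height is 717 mm.

A 815×805×39 slab sits at z = 678 on four Ø52 mm round legs — a table. The top surface is at 678 + 39 = 717 mm.


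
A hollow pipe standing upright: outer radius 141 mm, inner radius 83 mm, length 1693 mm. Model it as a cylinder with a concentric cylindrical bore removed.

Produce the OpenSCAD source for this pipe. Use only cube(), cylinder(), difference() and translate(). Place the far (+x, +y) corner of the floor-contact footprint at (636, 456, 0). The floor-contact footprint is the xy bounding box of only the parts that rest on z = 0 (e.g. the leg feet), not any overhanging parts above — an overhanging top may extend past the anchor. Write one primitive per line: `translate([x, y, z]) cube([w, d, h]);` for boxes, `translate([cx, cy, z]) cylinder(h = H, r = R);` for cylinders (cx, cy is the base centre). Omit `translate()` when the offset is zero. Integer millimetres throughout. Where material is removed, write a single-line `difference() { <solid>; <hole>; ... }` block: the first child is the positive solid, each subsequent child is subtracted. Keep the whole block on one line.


difference() { translate([495, 315, 0]) cylinder(h = 1693, r = 141); translate([495, 315, 0]) cylinder(h = 1693, r = 83); }
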